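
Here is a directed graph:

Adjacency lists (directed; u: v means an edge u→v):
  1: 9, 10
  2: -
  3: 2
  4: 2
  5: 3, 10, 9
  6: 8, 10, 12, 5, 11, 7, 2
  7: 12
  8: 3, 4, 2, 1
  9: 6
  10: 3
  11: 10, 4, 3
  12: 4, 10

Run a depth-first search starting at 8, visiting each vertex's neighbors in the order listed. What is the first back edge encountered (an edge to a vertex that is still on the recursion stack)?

DFS from 8 (visiting each vertex's neighbors in the order listed); mark gray on enter, black on exit:
8 gray
  3 gray
    2 gray
    2 black
  3 black
  4 gray
    4→2: 2 black — skip
  4 black
  8→2: 2 black — skip
  1 gray
    9 gray
      6 gray
        6→8: 8 is gray → back edge
First back edge: 6 → 8.

6->8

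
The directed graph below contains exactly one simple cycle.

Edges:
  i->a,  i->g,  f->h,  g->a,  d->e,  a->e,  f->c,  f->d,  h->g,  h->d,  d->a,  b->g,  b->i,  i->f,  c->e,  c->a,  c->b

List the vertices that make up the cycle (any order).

DFS with gray/black marking from f:
f gray
  c gray
    b gray
      i gray
        i→f: f is gray → back edge
Back edge closes the cycle f → c → b → i → f; its vertices are {b, c, f, i}.

b, c, f, i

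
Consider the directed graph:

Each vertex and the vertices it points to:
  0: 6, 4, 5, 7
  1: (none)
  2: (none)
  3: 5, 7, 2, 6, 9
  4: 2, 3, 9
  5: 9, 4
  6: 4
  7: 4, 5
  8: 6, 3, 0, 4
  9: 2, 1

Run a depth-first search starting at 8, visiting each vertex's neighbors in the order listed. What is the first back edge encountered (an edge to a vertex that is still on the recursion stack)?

DFS from 8 (visiting each vertex's neighbors in the order listed); mark gray on enter, black on exit:
8 gray
  6 gray
    4 gray
      2 gray
      2 black
      3 gray
        5 gray
          9 gray
            9→2: 2 black — skip
            1 gray
            1 black
          9 black
          5→4: 4 is gray → back edge
First back edge: 5 → 4.

5→4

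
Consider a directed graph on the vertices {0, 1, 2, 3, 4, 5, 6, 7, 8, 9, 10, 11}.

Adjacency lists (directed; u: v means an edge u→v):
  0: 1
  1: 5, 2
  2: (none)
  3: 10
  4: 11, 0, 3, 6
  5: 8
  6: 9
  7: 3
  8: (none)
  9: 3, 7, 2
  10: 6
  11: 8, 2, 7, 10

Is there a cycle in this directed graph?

Yes

DFS with white/gray/black marking, starting from 8:
8 gray
8 black
0 gray
  1 gray
    5 gray
      5→8: 8 black — skip
    5 black
    2 gray
    2 black
  1 black
0 black
3 gray
  10 gray
    6 gray
      9 gray
        9→3: 3 is gray → back edge
Back edge found, so a cycle exists: 3 → 10 → 6 → 9 → 3.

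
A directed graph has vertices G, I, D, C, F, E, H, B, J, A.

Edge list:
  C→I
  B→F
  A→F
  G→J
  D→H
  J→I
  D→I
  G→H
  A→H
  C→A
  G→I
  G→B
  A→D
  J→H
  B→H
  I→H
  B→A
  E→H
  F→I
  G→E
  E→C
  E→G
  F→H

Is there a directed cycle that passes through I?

No

I lies on a cycle iff there is a path from I back to itself.
Exploring from I, it never reaches itself; equivalently, its strongly connected component is a singleton.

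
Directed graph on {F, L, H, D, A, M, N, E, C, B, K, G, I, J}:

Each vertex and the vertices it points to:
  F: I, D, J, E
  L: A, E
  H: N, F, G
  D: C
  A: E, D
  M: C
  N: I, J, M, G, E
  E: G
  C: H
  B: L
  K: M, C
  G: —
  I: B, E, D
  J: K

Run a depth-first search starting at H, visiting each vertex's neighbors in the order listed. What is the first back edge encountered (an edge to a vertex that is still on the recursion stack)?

DFS from H (visiting each vertex's neighbors in the order listed); mark gray on enter, black on exit:
H gray
  N gray
    I gray
      B gray
        L gray
          A gray
            E gray
              G gray
              G black
            E black
            D gray
              C gray
                C→H: H is gray → back edge
First back edge: C → H.

C→H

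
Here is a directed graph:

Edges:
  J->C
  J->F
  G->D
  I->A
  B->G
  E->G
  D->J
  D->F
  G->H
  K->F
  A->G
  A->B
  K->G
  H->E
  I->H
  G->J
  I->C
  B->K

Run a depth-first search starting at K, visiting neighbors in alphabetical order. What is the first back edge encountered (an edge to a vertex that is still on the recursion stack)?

DFS from K (visiting neighbors in alphabetical order); mark gray on enter, black on exit:
K gray
  F gray
  F black
  G gray
    D gray
      D→F: F black — skip
      J gray
        C gray
        C black
        J→F: F black — skip
      J black
    D black
    H gray
      E gray
        E→G: G is gray → back edge
First back edge: E → G.

E->G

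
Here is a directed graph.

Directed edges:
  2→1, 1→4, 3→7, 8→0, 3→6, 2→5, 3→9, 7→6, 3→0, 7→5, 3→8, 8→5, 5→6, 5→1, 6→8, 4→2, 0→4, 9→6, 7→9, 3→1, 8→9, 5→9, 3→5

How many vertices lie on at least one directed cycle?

8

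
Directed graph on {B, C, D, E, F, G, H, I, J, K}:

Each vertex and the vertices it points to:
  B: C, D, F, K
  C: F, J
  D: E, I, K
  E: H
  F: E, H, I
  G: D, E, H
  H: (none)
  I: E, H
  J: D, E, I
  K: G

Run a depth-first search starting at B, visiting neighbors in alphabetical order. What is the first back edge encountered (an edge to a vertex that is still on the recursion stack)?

DFS from B (visiting neighbors in alphabetical order); mark gray on enter, black on exit:
B gray
  C gray
    F gray
      E gray
        H gray
        H black
      E black
      F→H: H black — skip
      I gray
        I→E: E black — skip
        I→H: H black — skip
      I black
    F black
    J gray
      D gray
        D→E: E black — skip
        D→I: I black — skip
        K gray
          G gray
            G→D: D is gray → back edge
First back edge: G → D.

G->D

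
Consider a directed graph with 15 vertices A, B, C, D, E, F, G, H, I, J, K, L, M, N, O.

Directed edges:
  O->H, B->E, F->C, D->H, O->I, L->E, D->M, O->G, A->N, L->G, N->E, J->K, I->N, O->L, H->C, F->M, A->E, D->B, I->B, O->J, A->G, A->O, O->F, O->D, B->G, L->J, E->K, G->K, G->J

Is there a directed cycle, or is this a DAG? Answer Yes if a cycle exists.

No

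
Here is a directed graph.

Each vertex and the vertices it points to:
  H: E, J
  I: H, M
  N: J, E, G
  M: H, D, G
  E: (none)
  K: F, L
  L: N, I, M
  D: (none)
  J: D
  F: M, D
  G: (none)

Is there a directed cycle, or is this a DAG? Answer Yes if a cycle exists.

No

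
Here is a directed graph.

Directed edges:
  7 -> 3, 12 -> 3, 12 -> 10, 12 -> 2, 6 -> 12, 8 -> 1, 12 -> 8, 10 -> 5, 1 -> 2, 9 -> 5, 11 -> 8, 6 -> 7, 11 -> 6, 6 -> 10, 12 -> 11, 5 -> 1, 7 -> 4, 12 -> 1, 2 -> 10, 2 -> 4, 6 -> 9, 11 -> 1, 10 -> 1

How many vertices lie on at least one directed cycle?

7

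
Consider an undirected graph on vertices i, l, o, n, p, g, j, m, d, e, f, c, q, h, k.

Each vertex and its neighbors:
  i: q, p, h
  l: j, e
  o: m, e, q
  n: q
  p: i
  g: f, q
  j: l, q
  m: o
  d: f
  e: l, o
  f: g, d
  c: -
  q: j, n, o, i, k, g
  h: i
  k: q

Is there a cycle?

Yes

DFS, tracking each vertex's parent; an edge to a visited non-parent vertex closes a cycle.
Start from o:
visit o (parent –)
  visit m (parent o)
    m–o: parent, skip
  visit e (parent o)
    visit l (parent e)
      visit j (parent l)
        j–l: parent, skip
        visit q (parent j)
          q–j: parent, skip
          visit n (parent q)
            n–q: parent, skip
          q–o: o visited and ≠ parent → cycle
Cycle: o – e – l – j – q – o.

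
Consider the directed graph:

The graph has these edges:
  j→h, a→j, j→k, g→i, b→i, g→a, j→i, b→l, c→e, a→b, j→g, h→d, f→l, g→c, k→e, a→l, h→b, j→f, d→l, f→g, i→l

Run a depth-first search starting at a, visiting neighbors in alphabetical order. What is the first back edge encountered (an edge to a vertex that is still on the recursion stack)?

g->a

DFS from a (visiting neighbors in alphabetical order); mark gray on enter, black on exit:
a gray
  b gray
    i gray
      l gray
      l black
    i black
    b→l: l black — skip
  b black
  j gray
    f gray
      g gray
        g→a: a is gray → back edge
First back edge: g → a.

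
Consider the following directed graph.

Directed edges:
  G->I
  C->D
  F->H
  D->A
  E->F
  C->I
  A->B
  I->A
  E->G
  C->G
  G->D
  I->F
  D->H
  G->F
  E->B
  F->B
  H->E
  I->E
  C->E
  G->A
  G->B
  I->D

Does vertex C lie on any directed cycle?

No

C lies on a cycle iff there is a path from C back to itself.
Exploring from C, it never reaches itself; equivalently, its strongly connected component is a singleton.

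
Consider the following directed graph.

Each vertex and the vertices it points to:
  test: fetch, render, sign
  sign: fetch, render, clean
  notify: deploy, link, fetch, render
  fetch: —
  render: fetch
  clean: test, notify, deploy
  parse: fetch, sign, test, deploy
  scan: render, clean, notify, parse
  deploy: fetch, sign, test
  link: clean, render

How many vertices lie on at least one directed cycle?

A vertex is on a directed cycle iff it belongs to a strongly connected component of size ≥ 2 (or has a self-loop).
The vertices on cycles are {link, sign, test, clean, deploy, notify} — 6 in total.

6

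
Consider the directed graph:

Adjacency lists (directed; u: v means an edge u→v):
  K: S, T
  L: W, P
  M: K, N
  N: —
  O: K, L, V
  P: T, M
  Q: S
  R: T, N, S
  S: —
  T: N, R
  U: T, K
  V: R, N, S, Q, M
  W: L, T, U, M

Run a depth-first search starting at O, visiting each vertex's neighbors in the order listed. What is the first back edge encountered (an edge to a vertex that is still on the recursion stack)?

DFS from O (visiting each vertex's neighbors in the order listed); mark gray on enter, black on exit:
O gray
  K gray
    S gray
    S black
    T gray
      N gray
      N black
      R gray
        R→T: T is gray → back edge
First back edge: R → T.

R->T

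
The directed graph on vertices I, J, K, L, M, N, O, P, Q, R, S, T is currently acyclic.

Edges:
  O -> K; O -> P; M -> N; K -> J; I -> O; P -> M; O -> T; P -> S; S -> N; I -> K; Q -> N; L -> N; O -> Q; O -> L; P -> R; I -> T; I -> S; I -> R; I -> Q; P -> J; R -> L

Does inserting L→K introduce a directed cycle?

No

Adding L→K creates a cycle iff K can already reach L.
Explore from K: no path reaches L. The graph stays acyclic.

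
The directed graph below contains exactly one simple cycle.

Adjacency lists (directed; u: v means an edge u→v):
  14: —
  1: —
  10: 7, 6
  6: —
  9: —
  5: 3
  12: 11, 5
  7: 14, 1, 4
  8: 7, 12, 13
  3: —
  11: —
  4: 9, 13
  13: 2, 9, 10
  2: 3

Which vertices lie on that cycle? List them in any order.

DFS with gray/black marking from 13:
13 gray
  2 gray
    3 gray
    3 black
  2 black
  9 gray
  9 black
  10 gray
    7 gray
      14 gray
      14 black
      1 gray
      1 black
      4 gray
        4→9: 9 black — skip
        4→13: 13 is gray → back edge
Back edge closes the cycle 13 → 10 → 7 → 4 → 13; its vertices are {4, 7, 10, 13}.

4, 7, 10, 13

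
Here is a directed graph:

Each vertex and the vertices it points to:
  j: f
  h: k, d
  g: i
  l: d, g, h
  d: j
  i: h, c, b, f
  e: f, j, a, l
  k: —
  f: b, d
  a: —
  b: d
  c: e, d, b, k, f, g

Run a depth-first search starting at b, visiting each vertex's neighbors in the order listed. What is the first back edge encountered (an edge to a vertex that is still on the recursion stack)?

DFS from b (visiting each vertex's neighbors in the order listed); mark gray on enter, black on exit:
b gray
  d gray
    j gray
      f gray
        f→b: b is gray → back edge
First back edge: f → b.

f→b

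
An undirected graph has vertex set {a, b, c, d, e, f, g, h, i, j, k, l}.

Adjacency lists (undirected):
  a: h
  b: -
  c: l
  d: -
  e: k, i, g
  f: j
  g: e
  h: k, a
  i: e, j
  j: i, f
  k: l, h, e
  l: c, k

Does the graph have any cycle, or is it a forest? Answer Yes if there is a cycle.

No

DFS, tracking each vertex's parent; an edge to a visited non-parent vertex closes a cycle.
Start from c:
visit c (parent –)
  visit l (parent c)
    l–c: parent, skip
    visit k (parent l)
      k–l: parent, skip
      visit h (parent k)
        h–k: parent, skip
        visit a (parent h)
          a–h: parent, skip
      visit e (parent k)
        e–k: parent, skip
        visit i (parent e)
          i–e: parent, skip
          visit j (parent i)
            j–i: parent, skip
            visit f (parent j)
              f–j: parent, skip
        visit g (parent e)
          g–e: parent, skip
visit b (parent –)
visit d (parent –)
No non-parent visited neighbor found — the graph is a forest.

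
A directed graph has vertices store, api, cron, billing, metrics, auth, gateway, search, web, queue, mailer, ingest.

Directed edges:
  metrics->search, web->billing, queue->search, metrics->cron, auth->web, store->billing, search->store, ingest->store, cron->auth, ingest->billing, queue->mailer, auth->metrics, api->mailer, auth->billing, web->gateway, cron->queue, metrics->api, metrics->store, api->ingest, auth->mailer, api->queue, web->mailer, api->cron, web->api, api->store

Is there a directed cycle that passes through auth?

auth is on a cycle iff auth can reach itself via ≥1 edge.
auth → metrics → cron → auth — yes.

Yes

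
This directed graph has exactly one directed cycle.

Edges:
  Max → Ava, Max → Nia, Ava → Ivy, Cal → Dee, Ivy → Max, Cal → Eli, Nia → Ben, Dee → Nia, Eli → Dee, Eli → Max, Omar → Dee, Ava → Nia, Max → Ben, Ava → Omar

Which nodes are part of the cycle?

Ava, Ivy, Max

DFS with gray/black marking from Max:
Max gray
  Nia gray
    Ben gray
    Ben black
  Nia black
  Ava gray
    Omar gray
      Dee gray
        Dee→Nia: Nia black — skip
      Dee black
    Omar black
    Ivy gray
      Ivy→Max: Max is gray → back edge
Back edge closes the cycle Max → Ava → Ivy → Max; its vertices are {Ava, Ivy, Max}.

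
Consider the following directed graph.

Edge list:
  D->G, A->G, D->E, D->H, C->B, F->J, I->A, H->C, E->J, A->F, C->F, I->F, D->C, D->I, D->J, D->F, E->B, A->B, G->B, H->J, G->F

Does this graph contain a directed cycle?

No

DFS with white/gray/black marking, starting from G:
G gray
  B gray
  B black
  F gray
    J gray
    J black
  F black
G black
A gray
  A→G: G black — skip
  A→B: B black — skip
  A→F: F black — skip
A black
C gray
  C→F: F black — skip
  C→B: B black — skip
C black
D gray
  D→C: C black — skip
  D→G: G black — skip
  D→J: J black — skip
  D→F: F black — skip
  I gray
    I→F: F black — skip
    I→A: A black — skip
  I black
  E gray
    E→J: J black — skip
    E→B: B black — skip
  E black
  H gray
    H→J: J black — skip
    H→C: C black — skip
  H black
D black
Every edge goes to a white or black vertex — no back edge, so the graph is acyclic.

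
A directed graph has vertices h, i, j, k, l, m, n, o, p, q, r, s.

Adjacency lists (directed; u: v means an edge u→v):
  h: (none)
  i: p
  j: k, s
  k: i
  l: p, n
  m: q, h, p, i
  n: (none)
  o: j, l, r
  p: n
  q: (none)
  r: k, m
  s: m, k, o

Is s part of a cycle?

Yes

s is on a cycle iff s can reach itself via ≥1 edge.
s → o → j → s — yes.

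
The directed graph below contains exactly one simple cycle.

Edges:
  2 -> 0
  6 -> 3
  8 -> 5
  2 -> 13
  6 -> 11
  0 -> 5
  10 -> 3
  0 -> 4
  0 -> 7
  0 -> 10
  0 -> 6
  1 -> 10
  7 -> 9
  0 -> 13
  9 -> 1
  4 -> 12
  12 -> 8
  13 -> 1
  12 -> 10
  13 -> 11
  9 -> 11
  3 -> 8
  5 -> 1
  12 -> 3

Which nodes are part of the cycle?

1, 3, 5, 8, 10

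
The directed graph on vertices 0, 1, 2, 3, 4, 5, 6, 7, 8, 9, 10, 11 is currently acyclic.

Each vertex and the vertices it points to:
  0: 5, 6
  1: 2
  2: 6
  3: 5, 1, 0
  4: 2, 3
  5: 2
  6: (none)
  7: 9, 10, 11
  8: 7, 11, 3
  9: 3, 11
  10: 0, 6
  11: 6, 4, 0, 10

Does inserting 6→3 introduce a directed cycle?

Adding 6→3 creates a cycle iff 3 can already reach 6.
Path from 3: 3 → 0 → 6.
So 3 → … → 6 → 3 is a cycle.

Yes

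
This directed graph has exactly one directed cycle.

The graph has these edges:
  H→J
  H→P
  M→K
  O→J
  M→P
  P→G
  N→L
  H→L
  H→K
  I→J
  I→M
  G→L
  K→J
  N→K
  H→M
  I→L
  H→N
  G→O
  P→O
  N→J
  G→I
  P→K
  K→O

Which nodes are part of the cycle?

G, I, M, P

DFS with gray/black marking from M:
M gray
  K gray
    O gray
      J gray
      J black
    O black
    K→J: J black — skip
  K black
  P gray
    P→K: K black — skip
    P→O: O black — skip
    G gray
      L gray
      L black
      G→O: O black — skip
      I gray
        I→M: M is gray → back edge
Back edge closes the cycle M → P → G → I → M; its vertices are {G, I, M, P}.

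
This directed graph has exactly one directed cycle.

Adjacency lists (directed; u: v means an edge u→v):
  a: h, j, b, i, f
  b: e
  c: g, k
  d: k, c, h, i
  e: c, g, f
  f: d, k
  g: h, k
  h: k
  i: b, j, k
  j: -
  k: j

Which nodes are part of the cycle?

b, d, e, f, i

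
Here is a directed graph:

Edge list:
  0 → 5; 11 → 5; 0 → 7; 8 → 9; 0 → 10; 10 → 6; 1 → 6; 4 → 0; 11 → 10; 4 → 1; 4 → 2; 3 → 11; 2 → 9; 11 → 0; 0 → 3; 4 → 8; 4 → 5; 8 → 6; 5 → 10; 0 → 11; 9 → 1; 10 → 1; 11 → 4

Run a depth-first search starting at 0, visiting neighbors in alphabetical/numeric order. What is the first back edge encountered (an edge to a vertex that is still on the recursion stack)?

11->0

DFS from 0 (visiting neighbors in alphabetical/numeric order); mark gray on enter, black on exit:
0 gray
  3 gray
    11 gray
      11→0: 0 is gray → back edge
First back edge: 11 → 0.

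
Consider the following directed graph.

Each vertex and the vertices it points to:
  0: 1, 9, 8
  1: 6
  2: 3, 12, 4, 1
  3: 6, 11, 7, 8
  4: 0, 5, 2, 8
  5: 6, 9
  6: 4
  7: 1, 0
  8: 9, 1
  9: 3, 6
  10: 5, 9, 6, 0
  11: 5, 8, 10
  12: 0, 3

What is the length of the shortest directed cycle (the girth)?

2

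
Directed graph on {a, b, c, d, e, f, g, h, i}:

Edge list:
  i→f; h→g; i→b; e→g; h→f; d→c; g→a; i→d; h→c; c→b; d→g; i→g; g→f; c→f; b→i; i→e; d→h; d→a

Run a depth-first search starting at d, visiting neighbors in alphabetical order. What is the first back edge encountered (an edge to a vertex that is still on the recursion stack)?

i->b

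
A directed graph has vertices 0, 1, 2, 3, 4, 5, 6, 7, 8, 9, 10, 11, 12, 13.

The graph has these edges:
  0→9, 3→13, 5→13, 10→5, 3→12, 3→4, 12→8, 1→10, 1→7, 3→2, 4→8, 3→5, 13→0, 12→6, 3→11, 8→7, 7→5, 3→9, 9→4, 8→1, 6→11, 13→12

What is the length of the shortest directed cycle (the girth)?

For each vertex v, BFS finds the shortest path from v back to v.
The shortest such closed walk is 13 → 12 → 8 → 7 → 5 → 13, length 5.

5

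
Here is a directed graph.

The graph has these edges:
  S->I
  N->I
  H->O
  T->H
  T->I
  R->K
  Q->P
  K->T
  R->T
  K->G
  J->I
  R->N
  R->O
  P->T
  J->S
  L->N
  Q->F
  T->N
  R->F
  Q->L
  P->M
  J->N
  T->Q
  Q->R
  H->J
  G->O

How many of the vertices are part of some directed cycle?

5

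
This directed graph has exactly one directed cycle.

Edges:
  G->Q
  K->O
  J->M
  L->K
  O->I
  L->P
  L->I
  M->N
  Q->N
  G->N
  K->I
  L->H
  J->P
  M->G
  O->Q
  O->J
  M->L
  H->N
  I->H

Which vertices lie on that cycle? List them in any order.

DFS with gray/black marking from L:
L gray
  P gray
  P black
  K gray
    I gray
      H gray
        N gray
        N black
      H black
    I black
    O gray
      J gray
        J→P: P black — skip
        M gray
          M→L: L is gray → back edge
Back edge closes the cycle L → K → O → J → M → L; its vertices are {J, K, L, M, O}.

J, K, L, M, O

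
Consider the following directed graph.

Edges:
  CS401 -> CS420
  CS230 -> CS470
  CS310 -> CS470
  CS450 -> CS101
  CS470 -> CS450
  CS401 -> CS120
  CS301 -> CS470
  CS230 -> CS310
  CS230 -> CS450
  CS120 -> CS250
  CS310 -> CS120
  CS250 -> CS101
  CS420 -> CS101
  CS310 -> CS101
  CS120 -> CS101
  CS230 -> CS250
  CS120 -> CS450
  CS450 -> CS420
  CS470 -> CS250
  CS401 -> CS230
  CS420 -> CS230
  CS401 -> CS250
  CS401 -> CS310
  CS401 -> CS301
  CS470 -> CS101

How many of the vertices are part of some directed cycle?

6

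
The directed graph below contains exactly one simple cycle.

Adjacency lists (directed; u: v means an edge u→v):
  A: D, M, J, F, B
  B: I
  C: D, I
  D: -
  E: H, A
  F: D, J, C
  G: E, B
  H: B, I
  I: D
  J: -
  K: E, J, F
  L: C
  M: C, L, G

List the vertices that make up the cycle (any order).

DFS with gray/black marking from E:
E gray
  H gray
    B gray
      I gray
        D gray
        D black
      I black
    B black
    H→I: I black — skip
  H black
  A gray
    A→D: D black — skip
    M gray
      C gray
        C→D: D black — skip
        C→I: I black — skip
      C black
      L gray
        L→C: C black — skip
      L black
      G gray
        G→E: E is gray → back edge
Back edge closes the cycle E → A → M → G → E; its vertices are {A, E, G, M}.

A, E, G, M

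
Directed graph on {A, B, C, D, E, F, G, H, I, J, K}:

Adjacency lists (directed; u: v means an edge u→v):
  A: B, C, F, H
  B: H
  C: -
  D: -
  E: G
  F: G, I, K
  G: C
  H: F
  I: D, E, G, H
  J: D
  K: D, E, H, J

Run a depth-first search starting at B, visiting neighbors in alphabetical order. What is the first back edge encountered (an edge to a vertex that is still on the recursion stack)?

I->H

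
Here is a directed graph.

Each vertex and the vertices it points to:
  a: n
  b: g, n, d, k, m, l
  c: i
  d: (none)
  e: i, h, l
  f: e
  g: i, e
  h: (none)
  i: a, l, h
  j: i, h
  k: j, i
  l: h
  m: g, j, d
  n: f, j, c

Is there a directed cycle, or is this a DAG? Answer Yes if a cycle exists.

DFS with white/gray/black marking, starting from i:
i gray
  a gray
    n gray
      f gray
        e gray
          e→i: i is gray → back edge
Back edge found, so a cycle exists: i → a → n → f → e → i.

Yes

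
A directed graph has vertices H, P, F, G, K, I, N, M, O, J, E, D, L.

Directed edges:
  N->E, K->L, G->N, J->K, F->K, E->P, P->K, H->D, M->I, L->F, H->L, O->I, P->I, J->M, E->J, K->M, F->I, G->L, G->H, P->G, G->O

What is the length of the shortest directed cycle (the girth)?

3

For each vertex v, BFS finds the shortest path from v back to v.
The shortest such closed walk is K → L → F → K, length 3.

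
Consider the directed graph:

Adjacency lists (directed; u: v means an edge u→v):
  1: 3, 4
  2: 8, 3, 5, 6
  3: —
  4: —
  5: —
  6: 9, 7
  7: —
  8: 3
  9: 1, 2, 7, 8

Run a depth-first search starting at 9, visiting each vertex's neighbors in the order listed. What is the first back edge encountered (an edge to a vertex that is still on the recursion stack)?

6→9

DFS from 9 (visiting each vertex's neighbors in the order listed); mark gray on enter, black on exit:
9 gray
  1 gray
    3 gray
    3 black
    4 gray
    4 black
  1 black
  2 gray
    8 gray
      8→3: 3 black — skip
    8 black
    2→3: 3 black — skip
    5 gray
    5 black
    6 gray
      6→9: 9 is gray → back edge
First back edge: 6 → 9.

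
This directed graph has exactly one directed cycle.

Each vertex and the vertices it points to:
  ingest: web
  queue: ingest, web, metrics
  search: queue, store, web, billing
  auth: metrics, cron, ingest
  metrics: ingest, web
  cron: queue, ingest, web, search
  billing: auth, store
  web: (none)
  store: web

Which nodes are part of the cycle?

auth, cron, search, billing

DFS with gray/black marking from cron:
cron gray
  queue gray
    ingest gray
      web gray
      web black
    ingest black
    queue→web: web black — skip
    metrics gray
      metrics→ingest: ingest black — skip
      metrics→web: web black — skip
    metrics black
  queue black
  cron→ingest: ingest black — skip
  cron→web: web black — skip
  search gray
    search→queue: queue black — skip
    store gray
      store→web: web black — skip
    store black
    search→web: web black — skip
    billing gray
      auth gray
        auth→metrics: metrics black — skip
        auth→cron: cron is gray → back edge
Back edge closes the cycle cron → search → billing → auth → cron; its vertices are {auth, cron, search, billing}.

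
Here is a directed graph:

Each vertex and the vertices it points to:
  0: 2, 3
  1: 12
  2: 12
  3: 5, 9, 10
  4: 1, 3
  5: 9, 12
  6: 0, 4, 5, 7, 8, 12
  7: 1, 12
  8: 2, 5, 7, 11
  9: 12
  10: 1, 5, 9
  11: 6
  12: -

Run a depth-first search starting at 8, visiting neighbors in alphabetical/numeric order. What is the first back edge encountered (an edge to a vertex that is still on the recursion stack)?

DFS from 8 (visiting neighbors in alphabetical/numeric order); mark gray on enter, black on exit:
8 gray
  2 gray
    12 gray
    12 black
  2 black
  5 gray
    9 gray
      9→12: 12 black — skip
    9 black
    5→12: 12 black — skip
  5 black
  7 gray
    1 gray
      1→12: 12 black — skip
    1 black
    7→12: 12 black — skip
  7 black
  11 gray
    6 gray
      0 gray
        0→2: 2 black — skip
        3 gray
          3→5: 5 black — skip
          3→9: 9 black — skip
          10 gray
            10→1: 1 black — skip
            10→5: 5 black — skip
            10→9: 9 black — skip
          10 black
        3 black
      0 black
      4 gray
        4→1: 1 black — skip
        4→3: 3 black — skip
      4 black
      6→5: 5 black — skip
      6→7: 7 black — skip
      6→8: 8 is gray → back edge
First back edge: 6 → 8.

6→8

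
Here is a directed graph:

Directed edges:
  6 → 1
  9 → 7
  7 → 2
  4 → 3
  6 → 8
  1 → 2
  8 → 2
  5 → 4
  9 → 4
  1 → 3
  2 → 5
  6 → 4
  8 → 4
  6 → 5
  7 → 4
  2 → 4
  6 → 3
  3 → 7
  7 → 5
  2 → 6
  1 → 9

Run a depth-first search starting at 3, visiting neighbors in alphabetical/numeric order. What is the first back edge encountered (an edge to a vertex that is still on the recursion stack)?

4→3

DFS from 3 (visiting neighbors in alphabetical/numeric order); mark gray on enter, black on exit:
3 gray
  7 gray
    2 gray
      4 gray
        4→3: 3 is gray → back edge
First back edge: 4 → 3.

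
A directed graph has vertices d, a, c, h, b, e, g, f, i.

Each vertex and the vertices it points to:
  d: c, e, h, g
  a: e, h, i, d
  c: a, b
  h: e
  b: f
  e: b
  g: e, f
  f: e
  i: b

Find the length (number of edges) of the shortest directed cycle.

3

For each vertex v, BFS finds the shortest path from v back to v.
The shortest such closed walk is d → c → a → d, length 3.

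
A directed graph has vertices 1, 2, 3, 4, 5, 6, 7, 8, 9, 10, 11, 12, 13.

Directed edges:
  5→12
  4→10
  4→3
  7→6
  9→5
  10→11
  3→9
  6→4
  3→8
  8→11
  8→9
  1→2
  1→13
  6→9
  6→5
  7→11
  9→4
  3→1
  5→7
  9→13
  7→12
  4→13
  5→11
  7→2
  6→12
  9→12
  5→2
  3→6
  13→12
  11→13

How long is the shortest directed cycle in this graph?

3

For each vertex v, BFS finds the shortest path from v back to v.
The shortest such closed walk is 3 → 6 → 4 → 3, length 3.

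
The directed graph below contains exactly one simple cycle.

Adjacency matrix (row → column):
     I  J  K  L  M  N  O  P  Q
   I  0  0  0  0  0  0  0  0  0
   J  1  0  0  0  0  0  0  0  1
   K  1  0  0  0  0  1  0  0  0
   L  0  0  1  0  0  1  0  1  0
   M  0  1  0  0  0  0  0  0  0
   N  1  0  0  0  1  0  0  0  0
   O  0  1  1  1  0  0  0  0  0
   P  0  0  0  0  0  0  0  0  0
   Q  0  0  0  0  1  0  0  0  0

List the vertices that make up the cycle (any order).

J, M, Q

DFS with gray/black marking from J:
J gray
  Q gray
    M gray
      M→J: J is gray → back edge
Back edge closes the cycle J → Q → M → J; its vertices are {J, M, Q}.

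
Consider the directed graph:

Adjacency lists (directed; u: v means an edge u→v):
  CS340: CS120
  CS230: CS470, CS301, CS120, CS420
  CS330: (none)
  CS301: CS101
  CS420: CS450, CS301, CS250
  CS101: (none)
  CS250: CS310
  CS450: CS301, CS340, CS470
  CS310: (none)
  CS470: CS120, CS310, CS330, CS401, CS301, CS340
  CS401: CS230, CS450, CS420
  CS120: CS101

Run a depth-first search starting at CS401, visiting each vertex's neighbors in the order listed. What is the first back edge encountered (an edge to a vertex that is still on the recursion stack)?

DFS from CS401 (visiting each vertex's neighbors in the order listed); mark gray on enter, black on exit:
CS401 gray
  CS230 gray
    CS470 gray
      CS120 gray
        CS101 gray
        CS101 black
      CS120 black
      CS310 gray
      CS310 black
      CS330 gray
      CS330 black
      CS470→CS401: CS401 is gray → back edge
First back edge: CS470 → CS401.

CS470->CS401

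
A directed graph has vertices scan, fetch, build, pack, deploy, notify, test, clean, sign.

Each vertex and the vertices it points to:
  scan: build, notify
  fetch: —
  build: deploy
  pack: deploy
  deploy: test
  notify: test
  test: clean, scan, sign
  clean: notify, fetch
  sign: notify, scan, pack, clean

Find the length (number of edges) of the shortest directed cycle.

For each vertex v, BFS finds the shortest path from v back to v.
The shortest such closed walk is test → clean → notify → test, length 3.

3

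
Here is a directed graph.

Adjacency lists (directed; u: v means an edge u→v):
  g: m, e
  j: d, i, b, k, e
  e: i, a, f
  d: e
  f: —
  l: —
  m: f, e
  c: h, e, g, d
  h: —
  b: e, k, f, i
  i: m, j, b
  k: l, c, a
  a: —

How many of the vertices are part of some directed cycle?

9

A vertex is on a directed cycle iff it belongs to a strongly connected component of size ≥ 2 (or has a self-loop).
The vertices on cycles are {b, c, d, e, g, i, j, k, m} — 9 in total.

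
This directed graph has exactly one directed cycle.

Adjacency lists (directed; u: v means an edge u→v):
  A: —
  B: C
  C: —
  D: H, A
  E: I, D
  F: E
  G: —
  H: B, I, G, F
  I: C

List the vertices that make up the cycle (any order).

D, E, F, H

DFS with gray/black marking from H:
H gray
  B gray
    C gray
    C black
  B black
  I gray
    I→C: C black — skip
  I black
  G gray
  G black
  F gray
    E gray
      E→I: I black — skip
      D gray
        D→H: H is gray → back edge
Back edge closes the cycle H → F → E → D → H; its vertices are {D, E, F, H}.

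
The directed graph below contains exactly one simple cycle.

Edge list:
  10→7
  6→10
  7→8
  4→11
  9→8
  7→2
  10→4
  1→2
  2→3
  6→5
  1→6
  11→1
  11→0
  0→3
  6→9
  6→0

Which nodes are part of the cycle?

1, 4, 6, 10, 11

DFS with gray/black marking from 6:
6 gray
  0 gray
    3 gray
    3 black
  0 black
  5 gray
  5 black
  9 gray
    8 gray
    8 black
  9 black
  10 gray
    7 gray
      7→8: 8 black — skip
      2 gray
        2→3: 3 black — skip
      2 black
    7 black
    4 gray
      11 gray
        11→0: 0 black — skip
        1 gray
          1→6: 6 is gray → back edge
Back edge closes the cycle 6 → 10 → 4 → 11 → 1 → 6; its vertices are {1, 4, 6, 10, 11}.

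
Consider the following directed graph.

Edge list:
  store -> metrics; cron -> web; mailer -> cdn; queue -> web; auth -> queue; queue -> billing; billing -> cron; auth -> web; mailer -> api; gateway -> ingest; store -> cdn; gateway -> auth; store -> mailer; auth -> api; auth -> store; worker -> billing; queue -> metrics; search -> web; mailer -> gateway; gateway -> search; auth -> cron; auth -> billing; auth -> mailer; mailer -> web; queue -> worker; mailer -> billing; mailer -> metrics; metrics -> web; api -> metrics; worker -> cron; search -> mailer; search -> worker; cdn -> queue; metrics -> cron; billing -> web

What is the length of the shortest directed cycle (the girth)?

For each vertex v, BFS finds the shortest path from v back to v.
The shortest such closed walk is mailer → gateway → auth → mailer, length 3.

3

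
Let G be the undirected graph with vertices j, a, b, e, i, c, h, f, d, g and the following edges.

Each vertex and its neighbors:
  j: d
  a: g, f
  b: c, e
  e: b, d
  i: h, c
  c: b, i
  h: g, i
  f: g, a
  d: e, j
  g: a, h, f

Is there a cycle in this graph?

Yes

DFS, tracking each vertex's parent; an edge to a visited non-parent vertex closes a cycle.
Start from a:
visit a (parent –)
  visit g (parent a)
    g–a: parent, skip
    visit h (parent g)
      h–g: parent, skip
      visit i (parent h)
        i–h: parent, skip
        visit c (parent i)
          visit b (parent c)
            b–c: parent, skip
            visit e (parent b)
              e–b: parent, skip
              visit d (parent e)
                d–e: parent, skip
                visit j (parent d)
                  j–d: parent, skip
          c–i: parent, skip
    visit f (parent g)
      f–g: parent, skip
      f–a: a visited and ≠ parent → cycle
Cycle: a – g – f – a.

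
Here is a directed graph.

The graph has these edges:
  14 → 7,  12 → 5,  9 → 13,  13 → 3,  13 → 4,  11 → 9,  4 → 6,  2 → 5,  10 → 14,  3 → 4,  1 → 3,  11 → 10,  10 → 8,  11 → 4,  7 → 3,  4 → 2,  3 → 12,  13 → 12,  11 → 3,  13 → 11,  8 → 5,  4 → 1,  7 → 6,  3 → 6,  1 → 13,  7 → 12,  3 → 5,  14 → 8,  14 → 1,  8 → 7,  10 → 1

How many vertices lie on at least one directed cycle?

A vertex is on a directed cycle iff it belongs to a strongly connected component of size ≥ 2 (or has a self-loop).
The vertices on cycles are {1, 3, 4, 7, 8, 9, 10, 11, 13, 14} — 10 in total.

10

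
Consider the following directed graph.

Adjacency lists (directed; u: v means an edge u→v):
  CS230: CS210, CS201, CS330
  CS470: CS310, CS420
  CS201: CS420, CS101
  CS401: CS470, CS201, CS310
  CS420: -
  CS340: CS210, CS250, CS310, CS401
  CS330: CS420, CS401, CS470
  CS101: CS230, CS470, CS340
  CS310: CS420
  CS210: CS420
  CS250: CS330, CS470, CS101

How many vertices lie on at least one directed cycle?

A vertex is on a directed cycle iff it belongs to a strongly connected component of size ≥ 2 (or has a self-loop).
The vertices on cycles are {CS101, CS201, CS230, CS250, CS330, CS340, CS401} — 7 in total.

7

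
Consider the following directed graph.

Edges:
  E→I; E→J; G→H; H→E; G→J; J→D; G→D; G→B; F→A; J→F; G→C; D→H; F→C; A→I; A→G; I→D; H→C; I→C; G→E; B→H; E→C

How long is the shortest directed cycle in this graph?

4

For each vertex v, BFS finds the shortest path from v back to v.
The shortest such closed walk is A → G → J → F → A, length 4.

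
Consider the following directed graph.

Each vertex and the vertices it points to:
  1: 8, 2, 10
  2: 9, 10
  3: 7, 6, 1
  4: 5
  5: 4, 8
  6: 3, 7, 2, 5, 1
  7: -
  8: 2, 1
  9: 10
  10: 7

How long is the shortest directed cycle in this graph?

For each vertex v, BFS finds the shortest path from v back to v.
The shortest such closed walk is 6 → 3 → 6, length 2.

2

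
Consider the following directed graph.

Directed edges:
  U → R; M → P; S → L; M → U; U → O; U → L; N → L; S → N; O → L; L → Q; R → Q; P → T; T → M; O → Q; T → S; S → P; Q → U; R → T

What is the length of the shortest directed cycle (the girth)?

For each vertex v, BFS finds the shortest path from v back to v.
The shortest such closed walk is T → M → P → T, length 3.

3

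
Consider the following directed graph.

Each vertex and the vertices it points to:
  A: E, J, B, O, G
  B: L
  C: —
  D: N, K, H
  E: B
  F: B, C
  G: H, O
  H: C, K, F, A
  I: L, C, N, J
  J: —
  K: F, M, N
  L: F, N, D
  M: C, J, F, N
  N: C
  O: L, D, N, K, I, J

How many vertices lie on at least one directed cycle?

12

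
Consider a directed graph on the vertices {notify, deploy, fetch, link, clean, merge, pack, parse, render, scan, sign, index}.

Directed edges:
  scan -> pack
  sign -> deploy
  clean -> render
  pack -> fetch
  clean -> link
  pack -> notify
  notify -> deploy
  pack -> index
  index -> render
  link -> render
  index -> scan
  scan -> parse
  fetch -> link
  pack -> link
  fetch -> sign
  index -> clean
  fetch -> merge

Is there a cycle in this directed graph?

DFS with white/gray/black marking, starting from notify:
notify gray
  deploy gray
  deploy black
notify black
fetch gray
  link gray
    render gray
    render black
  link black
  sign gray
    sign→deploy: deploy black — skip
  sign black
  merge gray
  merge black
fetch black
clean gray
  clean→link: link black — skip
  clean→render: render black — skip
clean black
pack gray
  pack→fetch: fetch black — skip
  pack→notify: notify black — skip
  pack→link: link black — skip
  index gray
    index→clean: clean black — skip
    index→render: render black — skip
    scan gray
      scan→pack: pack is gray → back edge
Back edge found, so a cycle exists: pack → index → scan → pack.

Yes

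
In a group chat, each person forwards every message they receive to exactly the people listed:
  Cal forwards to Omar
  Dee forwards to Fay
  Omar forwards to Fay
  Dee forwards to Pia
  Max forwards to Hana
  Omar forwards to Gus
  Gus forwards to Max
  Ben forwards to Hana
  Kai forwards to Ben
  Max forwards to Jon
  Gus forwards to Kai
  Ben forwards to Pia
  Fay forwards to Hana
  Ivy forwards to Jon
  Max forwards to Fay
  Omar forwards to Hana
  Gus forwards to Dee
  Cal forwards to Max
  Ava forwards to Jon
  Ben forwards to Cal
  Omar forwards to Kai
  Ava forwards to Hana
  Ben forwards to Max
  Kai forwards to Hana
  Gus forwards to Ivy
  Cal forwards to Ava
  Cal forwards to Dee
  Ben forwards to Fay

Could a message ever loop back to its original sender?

DFS with white/gray/black marking, starting from Jon:
Jon gray
Jon black
Pia gray
Pia black
Fay gray
  Hana gray
  Hana black
Fay black
Ben gray
  Ben→Pia: Pia black — skip
  Max gray
    Max→Jon: Jon black — skip
    Max→Hana: Hana black — skip
    Max→Fay: Fay black — skip
  Max black
  Ben→Hana: Hana black — skip
  Ben→Fay: Fay black — skip
  Cal gray
    Ava gray
      Ava→Hana: Hana black — skip
      Ava→Jon: Jon black — skip
    Ava black
    Cal→Max: Max black — skip
    Omar gray
      Gus gray
        Kai gray
          Kai→Hana: Hana black — skip
          Kai→Ben: Ben is gray → back edge
Back edge found, so a cycle exists: Ben → Cal → Omar → Gus → Kai → Ben.

Yes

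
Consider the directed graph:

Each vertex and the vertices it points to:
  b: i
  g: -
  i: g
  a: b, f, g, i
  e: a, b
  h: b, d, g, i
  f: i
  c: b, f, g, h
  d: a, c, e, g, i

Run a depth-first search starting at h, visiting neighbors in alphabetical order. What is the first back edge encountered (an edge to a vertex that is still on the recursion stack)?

c->h

DFS from h (visiting neighbors in alphabetical order); mark gray on enter, black on exit:
h gray
  b gray
    i gray
      g gray
      g black
    i black
  b black
  d gray
    a gray
      a→b: b black — skip
      f gray
        f→i: i black — skip
      f black
      a→g: g black — skip
      a→i: i black — skip
    a black
    c gray
      c→b: b black — skip
      c→f: f black — skip
      c→g: g black — skip
      c→h: h is gray → back edge
First back edge: c → h.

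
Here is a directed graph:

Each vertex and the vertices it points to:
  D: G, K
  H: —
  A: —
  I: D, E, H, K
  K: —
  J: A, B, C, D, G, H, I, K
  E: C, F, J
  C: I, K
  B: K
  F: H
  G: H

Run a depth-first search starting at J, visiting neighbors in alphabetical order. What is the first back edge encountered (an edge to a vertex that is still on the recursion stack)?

E→C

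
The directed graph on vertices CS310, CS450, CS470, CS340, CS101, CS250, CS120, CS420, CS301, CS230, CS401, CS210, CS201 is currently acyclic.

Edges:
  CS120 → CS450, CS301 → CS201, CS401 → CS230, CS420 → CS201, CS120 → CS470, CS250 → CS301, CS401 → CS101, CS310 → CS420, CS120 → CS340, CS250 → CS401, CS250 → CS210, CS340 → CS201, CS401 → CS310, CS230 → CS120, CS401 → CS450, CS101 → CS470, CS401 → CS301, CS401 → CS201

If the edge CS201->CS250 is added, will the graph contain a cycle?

Yes

Adding CS201→CS250 creates a cycle iff CS250 can already reach CS201.
Path from CS250: CS250 → CS401 → CS201.
So CS250 → … → CS201 → CS250 is a cycle.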